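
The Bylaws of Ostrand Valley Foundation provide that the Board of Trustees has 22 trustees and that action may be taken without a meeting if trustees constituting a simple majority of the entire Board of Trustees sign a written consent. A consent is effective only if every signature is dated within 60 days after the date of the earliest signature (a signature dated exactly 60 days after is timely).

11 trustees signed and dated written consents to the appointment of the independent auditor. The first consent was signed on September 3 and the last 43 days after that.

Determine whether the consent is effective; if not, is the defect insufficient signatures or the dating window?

Signatures required: a simple majority of 22 — a majority of 22 is 12, so 12 needed; 11 signed. Insufficient.
Dating window: the latest signature is 43 days after the earliest; the limit is 60 days. Within the window.

Not effective — insufficient signatures.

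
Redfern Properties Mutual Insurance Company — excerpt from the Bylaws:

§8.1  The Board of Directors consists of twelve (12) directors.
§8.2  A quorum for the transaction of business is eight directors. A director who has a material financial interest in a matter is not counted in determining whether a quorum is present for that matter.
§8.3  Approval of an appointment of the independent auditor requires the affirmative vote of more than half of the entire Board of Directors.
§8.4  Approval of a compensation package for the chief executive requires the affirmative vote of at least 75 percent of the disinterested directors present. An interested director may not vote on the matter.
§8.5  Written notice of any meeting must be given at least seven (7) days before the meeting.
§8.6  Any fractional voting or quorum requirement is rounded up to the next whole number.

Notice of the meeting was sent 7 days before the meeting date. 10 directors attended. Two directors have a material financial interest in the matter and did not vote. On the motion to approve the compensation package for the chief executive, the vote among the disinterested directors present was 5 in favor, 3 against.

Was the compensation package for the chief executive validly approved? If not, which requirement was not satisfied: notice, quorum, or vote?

Notice: 7 days given; 7 required (7 ≥ 7). Satisfied.
Quorum: 10 present, but the 2 interested directors do not count, leaving 8. Quorum is 8. Satisfied.
Vote: the compensation package for the chief executive requires three-fourths of the disinterested directors present (10 − 2 = 8). 3/4 of 8 = 6, so 6 affirmative votes are needed; 5 voted in favor. Not satisfied.

Invalid — vote requirement not satisfied.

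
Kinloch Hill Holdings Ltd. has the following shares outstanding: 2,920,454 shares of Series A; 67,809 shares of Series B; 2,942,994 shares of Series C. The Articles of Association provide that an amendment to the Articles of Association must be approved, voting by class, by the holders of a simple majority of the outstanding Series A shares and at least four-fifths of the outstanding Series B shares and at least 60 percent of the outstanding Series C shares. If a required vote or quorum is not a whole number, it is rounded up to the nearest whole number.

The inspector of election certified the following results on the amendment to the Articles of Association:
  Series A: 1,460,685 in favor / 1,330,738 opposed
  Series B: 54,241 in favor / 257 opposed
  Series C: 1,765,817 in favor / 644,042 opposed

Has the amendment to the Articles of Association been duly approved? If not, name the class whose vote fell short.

Not approved — the Series B shares did not give the required vote.

Series A: a majority of 2920454 is 1460228; 1,460,228 required, 1,460,685 in favor — approved.
Series B: 4/5 of 67809 = 54247.20, rounded up to 54248; 54,248 required, 54,241 in favor — not approved.
Series C: 3/5 of 2942994 = 1765796.40, rounded up to 1765797; 1,765,797 required, 1,765,817 in favor — approved.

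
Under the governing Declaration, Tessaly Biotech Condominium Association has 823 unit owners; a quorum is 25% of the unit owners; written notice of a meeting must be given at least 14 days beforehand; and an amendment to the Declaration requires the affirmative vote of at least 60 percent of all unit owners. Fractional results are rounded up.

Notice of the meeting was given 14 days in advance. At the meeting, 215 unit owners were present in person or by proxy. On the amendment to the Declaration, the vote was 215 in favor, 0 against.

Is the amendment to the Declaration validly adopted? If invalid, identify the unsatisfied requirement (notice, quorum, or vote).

Notice: 14 days given; 14 required. Satisfied.
Quorum: 25% of 823 = 205.75, rounded up to 206; 215 present. Satisfied.
Vote: requires three-fifths of all unit owners (823); 3/5 of 823 = 493.80, rounded up to 494, so 494 needed; 215 in favor. Not satisfied.

Invalid — vote requirement not satisfied.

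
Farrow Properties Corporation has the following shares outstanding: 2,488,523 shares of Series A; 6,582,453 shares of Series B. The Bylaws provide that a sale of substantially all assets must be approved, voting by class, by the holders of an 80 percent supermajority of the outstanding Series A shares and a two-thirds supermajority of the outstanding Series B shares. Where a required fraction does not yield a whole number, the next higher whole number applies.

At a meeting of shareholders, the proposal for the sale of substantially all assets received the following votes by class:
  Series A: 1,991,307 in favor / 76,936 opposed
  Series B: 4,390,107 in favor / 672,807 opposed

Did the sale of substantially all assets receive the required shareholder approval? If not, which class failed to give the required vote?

Series A: 4/5 of 2488523 = 1990818.40, rounded up to 1990819; 1,990,819 required, 1,991,307 in favor — approved.
Series B: 2/3 of 6582453 = 4388302; 4,388,302 required, 4,390,107 in favor — approved.

Approved — every class gave the required vote.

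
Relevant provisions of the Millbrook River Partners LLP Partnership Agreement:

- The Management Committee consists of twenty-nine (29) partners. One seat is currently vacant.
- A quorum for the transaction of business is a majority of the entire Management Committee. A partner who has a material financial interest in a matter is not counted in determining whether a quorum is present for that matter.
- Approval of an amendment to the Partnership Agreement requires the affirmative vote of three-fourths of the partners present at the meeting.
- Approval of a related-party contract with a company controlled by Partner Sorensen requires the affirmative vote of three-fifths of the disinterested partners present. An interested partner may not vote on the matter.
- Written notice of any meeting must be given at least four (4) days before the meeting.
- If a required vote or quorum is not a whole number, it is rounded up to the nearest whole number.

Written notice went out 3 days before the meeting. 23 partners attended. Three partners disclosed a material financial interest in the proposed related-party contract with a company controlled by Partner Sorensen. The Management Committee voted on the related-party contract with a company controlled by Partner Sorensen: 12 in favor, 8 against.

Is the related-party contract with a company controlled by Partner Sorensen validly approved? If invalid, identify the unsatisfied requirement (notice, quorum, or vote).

Notice: 3 days given; 4 required (3 < 4). Not satisfied.
Quorum: 23 present, but the 3 interested partners do not count, leaving 20. Quorum is 15. Satisfied.
Vote: the related-party contract with a company controlled by Partner Sorensen requires three-fifths of the disinterested partners present (23 − 3 = 20). 3/5 of 20 = 12, so 12 affirmative votes are needed; 12 voted in favor. Satisfied.

Invalid — notice requirement not satisfied.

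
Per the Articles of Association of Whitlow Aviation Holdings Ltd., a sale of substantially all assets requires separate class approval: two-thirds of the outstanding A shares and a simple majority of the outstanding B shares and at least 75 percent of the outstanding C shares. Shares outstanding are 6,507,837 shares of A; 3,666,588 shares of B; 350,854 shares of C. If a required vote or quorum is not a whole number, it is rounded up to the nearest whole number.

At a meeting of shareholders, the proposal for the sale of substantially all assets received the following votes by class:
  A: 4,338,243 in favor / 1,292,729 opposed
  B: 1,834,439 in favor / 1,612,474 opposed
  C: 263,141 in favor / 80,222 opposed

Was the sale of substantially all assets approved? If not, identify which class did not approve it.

A: 2/3 of 6507837 = 4338558; 4,338,558 required, 4,338,243 in favor — not approved.
B: a majority of 3666588 is 1833295; 1,833,295 required, 1,834,439 in favor — approved.
C: 3/4 of 350854 = 263140.50, rounded up to 263141; 263,141 required, 263,141 in favor — approved.

Not approved — the A shares did not give the required vote.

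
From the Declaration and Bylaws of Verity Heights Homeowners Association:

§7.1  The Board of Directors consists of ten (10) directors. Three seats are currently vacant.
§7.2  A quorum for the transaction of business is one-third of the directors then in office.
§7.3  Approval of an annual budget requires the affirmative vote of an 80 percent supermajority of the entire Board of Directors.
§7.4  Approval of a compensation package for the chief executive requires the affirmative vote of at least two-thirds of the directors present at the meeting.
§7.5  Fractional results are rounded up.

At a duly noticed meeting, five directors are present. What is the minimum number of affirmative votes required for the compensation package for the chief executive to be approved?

4

The compensation package for the chief executive requires two-thirds of the directors present (5).
2/3 of 5 = 3.33, rounded up to 4.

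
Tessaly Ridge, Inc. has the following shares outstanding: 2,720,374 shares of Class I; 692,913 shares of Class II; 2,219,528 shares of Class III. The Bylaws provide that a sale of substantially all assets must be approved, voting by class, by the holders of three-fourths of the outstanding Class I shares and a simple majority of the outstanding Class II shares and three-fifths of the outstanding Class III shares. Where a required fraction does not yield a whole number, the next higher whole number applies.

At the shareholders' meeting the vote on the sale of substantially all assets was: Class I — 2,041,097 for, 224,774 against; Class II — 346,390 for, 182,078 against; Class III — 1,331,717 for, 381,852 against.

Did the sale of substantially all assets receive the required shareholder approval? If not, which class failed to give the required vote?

Not approved — the Class II shares did not give the required vote.

Class I: 3/4 of 2720374 = 2040280.50, rounded up to 2040281; 2,040,281 required, 2,041,097 in favor — approved.
Class II: a majority of 692913 is 346457; 346,457 required, 346,390 in favor — not approved.
Class III: 3/5 of 2219528 = 1331716.80, rounded up to 1331717; 1,331,717 required, 1,331,717 in favor — approved.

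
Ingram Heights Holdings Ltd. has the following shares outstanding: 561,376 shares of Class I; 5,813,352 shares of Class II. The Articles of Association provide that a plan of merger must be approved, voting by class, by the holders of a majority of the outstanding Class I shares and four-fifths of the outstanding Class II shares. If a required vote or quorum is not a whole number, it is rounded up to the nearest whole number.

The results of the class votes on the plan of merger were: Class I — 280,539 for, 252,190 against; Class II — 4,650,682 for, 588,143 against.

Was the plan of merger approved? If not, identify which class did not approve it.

Not approved — the Class I shares did not give the required vote.

Class I: a majority of 561376 is 280689; 280,689 required, 280,539 in favor — not approved.
Class II: 4/5 of 5813352 = 4650681.60, rounded up to 4650682; 4,650,682 required, 4,650,682 in favor — approved.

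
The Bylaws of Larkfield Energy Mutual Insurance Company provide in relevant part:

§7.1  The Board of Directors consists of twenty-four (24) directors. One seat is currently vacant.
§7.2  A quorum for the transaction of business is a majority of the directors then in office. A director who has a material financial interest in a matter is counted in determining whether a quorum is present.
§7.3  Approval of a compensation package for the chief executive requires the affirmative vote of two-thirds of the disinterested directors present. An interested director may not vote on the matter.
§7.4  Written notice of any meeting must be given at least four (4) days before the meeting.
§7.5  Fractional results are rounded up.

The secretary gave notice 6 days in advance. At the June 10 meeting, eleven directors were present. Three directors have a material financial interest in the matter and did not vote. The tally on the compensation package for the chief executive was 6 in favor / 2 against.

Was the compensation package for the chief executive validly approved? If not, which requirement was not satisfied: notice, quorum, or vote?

Notice: 6 days given; 4 required (6 ≥ 4). Satisfied.
Quorum: 11 present (interested directors count toward quorum); quorum is 12. Not satisfied.
Vote: the compensation package for the chief executive requires two-thirds of the disinterested directors present (11 − 3 = 8). 2/3 of 8 = 5.33, rounded up to 6, so 6 affirmative votes are needed; 6 voted in favor. Satisfied. (Moot — without a quorum no business can be validly transacted.)

Invalid — quorum requirement not satisfied.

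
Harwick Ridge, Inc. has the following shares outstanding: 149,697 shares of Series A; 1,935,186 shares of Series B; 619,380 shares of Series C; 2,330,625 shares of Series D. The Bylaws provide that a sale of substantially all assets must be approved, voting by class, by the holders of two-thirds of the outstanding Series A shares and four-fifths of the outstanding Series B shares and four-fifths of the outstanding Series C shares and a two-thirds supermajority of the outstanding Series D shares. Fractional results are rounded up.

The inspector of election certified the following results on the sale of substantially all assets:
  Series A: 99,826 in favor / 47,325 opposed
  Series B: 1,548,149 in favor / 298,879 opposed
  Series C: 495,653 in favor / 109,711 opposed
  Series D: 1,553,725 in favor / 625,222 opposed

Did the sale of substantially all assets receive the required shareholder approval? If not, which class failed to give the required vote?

Not approved — the Series D shares did not give the required vote.

Series A: 2/3 of 149697 = 99798; 99,798 required, 99,826 in favor — approved.
Series B: 4/5 of 1935186 = 1548148.80, rounded up to 1548149; 1,548,149 required, 1,548,149 in favor — approved.
Series C: 4/5 of 619380 = 495504; 495,504 required, 495,653 in favor — approved.
Series D: 2/3 of 2330625 = 1553750; 1,553,750 required, 1,553,725 in favor — not approved.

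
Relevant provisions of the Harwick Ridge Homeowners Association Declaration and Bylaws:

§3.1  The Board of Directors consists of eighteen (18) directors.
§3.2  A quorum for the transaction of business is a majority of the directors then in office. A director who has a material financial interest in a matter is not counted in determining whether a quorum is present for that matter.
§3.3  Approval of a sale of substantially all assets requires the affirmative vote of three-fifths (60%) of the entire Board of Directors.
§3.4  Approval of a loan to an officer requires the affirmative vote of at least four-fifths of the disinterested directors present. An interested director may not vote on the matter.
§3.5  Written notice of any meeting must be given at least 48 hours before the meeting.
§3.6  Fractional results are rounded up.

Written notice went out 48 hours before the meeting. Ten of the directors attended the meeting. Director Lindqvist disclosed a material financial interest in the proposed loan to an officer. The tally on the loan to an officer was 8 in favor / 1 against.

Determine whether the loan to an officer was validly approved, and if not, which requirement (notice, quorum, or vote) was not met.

Invalid — quorum requirement not satisfied.

Notice: 48 hours given; 48 required (48 ≥ 48). Satisfied.
Quorum: 10 present, but the 1 interested director does not count, leaving 9. Quorum is 10. Not satisfied.
Vote: the loan to an officer requires four-fifths of the disinterested directors present (10 − 1 = 9). 4/5 of 9 = 7.20, rounded up to 8, so 8 affirmative votes are needed; 8 voted in favor. Satisfied. (Moot — without a quorum no business can be validly transacted.)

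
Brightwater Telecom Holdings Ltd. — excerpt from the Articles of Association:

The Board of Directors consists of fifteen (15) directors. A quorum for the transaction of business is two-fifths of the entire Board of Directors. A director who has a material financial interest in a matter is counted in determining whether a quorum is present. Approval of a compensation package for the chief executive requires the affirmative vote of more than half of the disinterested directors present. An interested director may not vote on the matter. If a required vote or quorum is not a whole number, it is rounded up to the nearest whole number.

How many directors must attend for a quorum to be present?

2/5 of 15 = 6.

6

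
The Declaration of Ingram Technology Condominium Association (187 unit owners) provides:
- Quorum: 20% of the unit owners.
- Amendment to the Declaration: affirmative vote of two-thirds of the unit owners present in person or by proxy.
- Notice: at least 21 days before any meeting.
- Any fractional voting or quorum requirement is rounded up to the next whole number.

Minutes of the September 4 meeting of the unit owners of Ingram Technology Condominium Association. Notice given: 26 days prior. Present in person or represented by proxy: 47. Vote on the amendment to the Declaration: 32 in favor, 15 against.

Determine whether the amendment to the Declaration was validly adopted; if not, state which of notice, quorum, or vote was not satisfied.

Valid — all requirements satisfied.

Notice: 26 days given; 21 required. Satisfied.
Quorum: 20% of 187 = 37.40, rounded up to 38; 47 present. Satisfied.
Vote: requires two-thirds of those present (47); 2/3 of 47 = 31.33, rounded up to 32, so 32 needed; 32 in favor. Satisfied.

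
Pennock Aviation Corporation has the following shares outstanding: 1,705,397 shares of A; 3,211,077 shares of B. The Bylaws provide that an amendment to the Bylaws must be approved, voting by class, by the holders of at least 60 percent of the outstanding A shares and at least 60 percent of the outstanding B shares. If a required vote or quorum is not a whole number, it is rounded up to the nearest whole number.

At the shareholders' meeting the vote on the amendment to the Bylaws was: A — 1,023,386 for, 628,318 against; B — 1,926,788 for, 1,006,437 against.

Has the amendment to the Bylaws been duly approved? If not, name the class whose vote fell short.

Approved — every class gave the required vote.

A: 3/5 of 1705397 = 1023238.20, rounded up to 1023239; 1,023,239 required, 1,023,386 in favor — approved.
B: 3/5 of 3211077 = 1926646.20, rounded up to 1926647; 1,926,647 required, 1,926,788 in favor — approved.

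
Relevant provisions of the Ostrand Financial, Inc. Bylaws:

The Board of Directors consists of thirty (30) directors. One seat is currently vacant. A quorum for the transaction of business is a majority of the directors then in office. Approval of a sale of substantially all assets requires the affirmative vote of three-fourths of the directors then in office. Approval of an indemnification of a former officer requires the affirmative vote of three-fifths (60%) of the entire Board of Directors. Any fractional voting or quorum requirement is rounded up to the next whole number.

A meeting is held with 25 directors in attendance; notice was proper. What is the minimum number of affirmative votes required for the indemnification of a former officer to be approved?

18

The indemnification of a former officer requires three-fifths of the entire Board of Directors (30).
3/5 of 30 = 18.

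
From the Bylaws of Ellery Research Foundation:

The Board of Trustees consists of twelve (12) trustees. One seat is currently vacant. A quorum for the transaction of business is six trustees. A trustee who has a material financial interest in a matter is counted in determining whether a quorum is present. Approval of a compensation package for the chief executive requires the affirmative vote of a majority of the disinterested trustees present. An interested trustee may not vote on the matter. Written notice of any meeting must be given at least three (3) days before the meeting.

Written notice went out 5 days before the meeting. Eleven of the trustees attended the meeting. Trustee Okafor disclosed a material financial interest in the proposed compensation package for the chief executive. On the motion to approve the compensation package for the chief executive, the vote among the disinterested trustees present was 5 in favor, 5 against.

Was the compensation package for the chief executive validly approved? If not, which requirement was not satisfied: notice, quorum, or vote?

Invalid — vote requirement not satisfied.

Notice: 5 days given; 3 required (5 ≥ 3). Satisfied.
Quorum: 11 present (interested trustees count toward quorum); quorum is 6. Satisfied.
Vote: the compensation package for the chief executive requires a majority of the disinterested trustees present (11 − 1 = 10). A majority of 10 is 6, so 6 affirmative votes are needed; 5 voted in favor. Not satisfied.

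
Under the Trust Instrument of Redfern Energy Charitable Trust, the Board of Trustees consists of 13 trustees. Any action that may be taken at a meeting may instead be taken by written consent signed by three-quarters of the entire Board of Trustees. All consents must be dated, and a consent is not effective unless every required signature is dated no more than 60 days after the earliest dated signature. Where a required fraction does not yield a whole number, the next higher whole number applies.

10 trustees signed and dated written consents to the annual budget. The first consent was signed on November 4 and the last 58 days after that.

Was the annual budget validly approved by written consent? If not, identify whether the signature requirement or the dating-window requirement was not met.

Effective — both the signature and dating-window requirements are satisfied.

Signatures required: three-quarters of 13 — 3/4 of 13 = 9.75, rounded up to 10, so 10 needed; 10 signed. Sufficient.
Dating window: the latest signature is 58 days after the earliest; the limit is 60 days. Within the window.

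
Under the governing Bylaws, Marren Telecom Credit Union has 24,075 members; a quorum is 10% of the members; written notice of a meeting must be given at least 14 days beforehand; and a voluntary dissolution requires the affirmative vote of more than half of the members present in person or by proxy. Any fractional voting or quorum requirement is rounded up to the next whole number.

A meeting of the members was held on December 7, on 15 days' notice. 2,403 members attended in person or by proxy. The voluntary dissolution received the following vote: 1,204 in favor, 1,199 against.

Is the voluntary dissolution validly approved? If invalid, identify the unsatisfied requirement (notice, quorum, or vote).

Invalid — quorum requirement not satisfied.

Notice: 15 days given; 14 required. Satisfied.
Quorum: 10% of 24,075 = 2,407.50, rounded up to 2,408; 2,403 present. Not satisfied.
Vote: requires a majority of those present (2,403); a majority of 2403 is 1202, so 1,202 needed; 1,204 in favor. Satisfied.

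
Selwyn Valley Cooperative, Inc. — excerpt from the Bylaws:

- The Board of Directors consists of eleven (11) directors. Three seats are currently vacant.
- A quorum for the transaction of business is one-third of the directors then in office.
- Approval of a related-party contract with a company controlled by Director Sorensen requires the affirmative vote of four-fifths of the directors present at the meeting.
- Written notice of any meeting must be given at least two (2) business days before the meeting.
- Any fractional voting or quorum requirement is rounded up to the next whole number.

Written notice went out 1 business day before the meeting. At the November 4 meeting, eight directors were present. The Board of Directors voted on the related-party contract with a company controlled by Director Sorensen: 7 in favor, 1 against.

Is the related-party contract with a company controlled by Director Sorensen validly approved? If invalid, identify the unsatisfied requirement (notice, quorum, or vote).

Invalid — notice requirement not satisfied.

Notice: 1 business day given; 2 required (1 < 2). Not satisfied.
Quorum: 8 present; quorum is 3. Satisfied.
Vote: the related-party contract with a company controlled by Director Sorensen requires four-fifths of the directors present (8). 4/5 of 8 = 6.40, rounded up to 7, so 7 affirmative votes are needed; 7 voted in favor. Satisfied.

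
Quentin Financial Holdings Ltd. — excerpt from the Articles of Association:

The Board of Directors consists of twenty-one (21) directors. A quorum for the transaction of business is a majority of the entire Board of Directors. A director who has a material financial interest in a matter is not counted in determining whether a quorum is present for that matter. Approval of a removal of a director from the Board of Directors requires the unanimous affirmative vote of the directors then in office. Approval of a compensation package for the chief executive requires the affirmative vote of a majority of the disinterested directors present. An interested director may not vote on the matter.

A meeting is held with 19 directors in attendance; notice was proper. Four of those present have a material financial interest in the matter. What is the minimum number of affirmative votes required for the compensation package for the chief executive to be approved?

The compensation package for the chief executive requires a majority of the disinterested directors present (19 − 4 = 15).
A majority of 15 is 8.

8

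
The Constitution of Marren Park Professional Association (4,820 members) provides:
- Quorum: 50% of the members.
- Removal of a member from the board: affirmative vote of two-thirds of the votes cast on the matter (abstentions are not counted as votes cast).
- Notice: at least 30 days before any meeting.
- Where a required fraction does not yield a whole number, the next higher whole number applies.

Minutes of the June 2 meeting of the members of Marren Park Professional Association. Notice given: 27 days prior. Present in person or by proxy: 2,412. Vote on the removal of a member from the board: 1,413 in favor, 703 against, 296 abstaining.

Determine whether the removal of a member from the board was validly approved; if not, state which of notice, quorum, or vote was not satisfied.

Invalid — notice requirement not satisfied.

Notice: 27 days given; 30 required. Not satisfied.
Quorum: 50% of 4,820 = 2,410; 2,412 present. Satisfied.
Vote: requires two-thirds of the votes cast (2,412 − 296 abstaining = 2,116); 2/3 of 2116 = 1410.67, rounded up to 1411, so 1,411 needed; 1,413 in favor. Satisfied.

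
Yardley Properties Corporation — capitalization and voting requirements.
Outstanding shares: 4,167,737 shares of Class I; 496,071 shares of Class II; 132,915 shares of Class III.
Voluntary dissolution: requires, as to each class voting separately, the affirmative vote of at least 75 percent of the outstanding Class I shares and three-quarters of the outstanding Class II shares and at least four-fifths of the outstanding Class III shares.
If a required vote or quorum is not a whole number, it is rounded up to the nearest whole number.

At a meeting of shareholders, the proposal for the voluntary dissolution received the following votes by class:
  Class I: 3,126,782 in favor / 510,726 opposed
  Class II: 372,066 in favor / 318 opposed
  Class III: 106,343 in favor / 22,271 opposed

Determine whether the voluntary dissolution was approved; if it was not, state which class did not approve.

Class I: 3/4 of 4167737 = 3125802.75, rounded up to 3125803; 3,125,803 required, 3,126,782 in favor — approved.
Class II: 3/4 of 496071 = 372053.25, rounded up to 372054; 372,054 required, 372,066 in favor — approved.
Class III: 4/5 of 132915 = 106332; 106,332 required, 106,343 in favor — approved.

Approved — every class gave the required vote.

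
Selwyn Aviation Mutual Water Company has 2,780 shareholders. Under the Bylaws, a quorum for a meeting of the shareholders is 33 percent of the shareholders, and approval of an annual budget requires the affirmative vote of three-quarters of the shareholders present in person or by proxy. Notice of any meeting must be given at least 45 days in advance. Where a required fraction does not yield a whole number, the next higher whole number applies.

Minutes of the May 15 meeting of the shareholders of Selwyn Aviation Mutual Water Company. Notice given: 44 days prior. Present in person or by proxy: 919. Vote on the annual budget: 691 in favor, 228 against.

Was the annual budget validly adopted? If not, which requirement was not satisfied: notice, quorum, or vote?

Invalid — notice requirement not satisfied.

Notice: 44 days given; 45 required. Not satisfied.
Quorum: 33% of 2,780 = 917.40, rounded up to 918; 919 present. Satisfied.
Vote: requires three-fourths of those present (919); 3/4 of 919 = 689.25, rounded up to 690, so 690 needed; 691 in favor. Satisfied.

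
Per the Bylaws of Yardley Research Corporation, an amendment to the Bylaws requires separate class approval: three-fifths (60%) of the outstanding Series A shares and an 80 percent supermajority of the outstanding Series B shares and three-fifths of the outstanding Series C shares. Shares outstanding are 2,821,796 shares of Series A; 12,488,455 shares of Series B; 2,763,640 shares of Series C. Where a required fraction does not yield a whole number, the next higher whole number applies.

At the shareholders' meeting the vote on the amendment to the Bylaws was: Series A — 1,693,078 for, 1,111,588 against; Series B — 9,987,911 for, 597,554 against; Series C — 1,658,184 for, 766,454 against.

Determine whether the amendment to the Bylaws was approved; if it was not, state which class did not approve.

Not approved — the Series B shares did not give the required vote.

Series A: 3/5 of 2821796 = 1693077.60, rounded up to 1693078; 1,693,078 required, 1,693,078 in favor — approved.
Series B: 4/5 of 12488455 = 9990764; 9,990,764 required, 9,987,911 in favor — not approved.
Series C: 3/5 of 2763640 = 1658184; 1,658,184 required, 1,658,184 in favor — approved.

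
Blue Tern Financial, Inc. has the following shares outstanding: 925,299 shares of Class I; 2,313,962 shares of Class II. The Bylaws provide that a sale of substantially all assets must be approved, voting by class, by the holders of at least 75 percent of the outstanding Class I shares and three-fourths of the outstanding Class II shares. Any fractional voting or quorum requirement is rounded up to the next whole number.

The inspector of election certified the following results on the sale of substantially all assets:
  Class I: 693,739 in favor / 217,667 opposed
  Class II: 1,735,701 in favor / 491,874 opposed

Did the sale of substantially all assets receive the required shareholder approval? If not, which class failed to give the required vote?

Not approved — the Class I shares did not give the required vote.

Class I: 3/4 of 925299 = 693974.25, rounded up to 693975; 693,975 required, 693,739 in favor — not approved.
Class II: 3/4 of 2313962 = 1735471.50, rounded up to 1735472; 1,735,472 required, 1,735,701 in favor — approved.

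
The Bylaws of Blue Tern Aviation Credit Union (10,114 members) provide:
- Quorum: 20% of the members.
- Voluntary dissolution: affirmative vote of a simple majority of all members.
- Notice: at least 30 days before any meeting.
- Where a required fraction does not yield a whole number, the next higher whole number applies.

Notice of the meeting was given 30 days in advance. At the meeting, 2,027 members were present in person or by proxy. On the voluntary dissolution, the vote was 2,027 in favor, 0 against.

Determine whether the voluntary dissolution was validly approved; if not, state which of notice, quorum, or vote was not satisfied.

Invalid — vote requirement not satisfied.

Notice: 30 days given; 30 required. Satisfied.
Quorum: 20% of 10,114 = 2,022.80, rounded up to 2,023; 2,027 present. Satisfied.
Vote: requires a majority of all members (10,114); a majority of 10114 is 5058, so 5,058 needed; 2,027 in favor. Not satisfied.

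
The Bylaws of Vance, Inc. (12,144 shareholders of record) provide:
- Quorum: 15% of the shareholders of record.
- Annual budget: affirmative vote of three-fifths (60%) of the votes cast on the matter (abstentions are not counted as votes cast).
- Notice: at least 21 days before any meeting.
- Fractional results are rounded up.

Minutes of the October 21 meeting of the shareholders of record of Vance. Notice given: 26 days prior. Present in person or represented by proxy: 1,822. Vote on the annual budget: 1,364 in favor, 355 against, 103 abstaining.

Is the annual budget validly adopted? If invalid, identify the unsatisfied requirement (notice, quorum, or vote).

Valid — all requirements satisfied.

Notice: 26 days given; 21 required. Satisfied.
Quorum: 15% of 12,144 = 1,821.60, rounded up to 1,822; 1,822 present. Satisfied.
Vote: requires three-fifths of the votes cast (1,822 − 103 abstaining = 1,719); 3/5 of 1719 = 1031.40, rounded up to 1032, so 1,032 needed; 1,364 in favor. Satisfied.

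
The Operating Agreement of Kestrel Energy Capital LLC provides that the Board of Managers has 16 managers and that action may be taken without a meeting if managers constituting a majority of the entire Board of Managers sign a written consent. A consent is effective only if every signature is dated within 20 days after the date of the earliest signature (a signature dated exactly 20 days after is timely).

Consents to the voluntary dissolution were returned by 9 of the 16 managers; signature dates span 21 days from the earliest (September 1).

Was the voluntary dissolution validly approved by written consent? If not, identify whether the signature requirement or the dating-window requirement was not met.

Signatures required: a majority of 16 — a majority of 16 is 9, so 9 needed; 9 signed. Sufficient.
Dating window: the latest signature is 21 days after the earliest; the limit is 20 days. Outside the window.

Not effective — dating-window requirement not satisfied.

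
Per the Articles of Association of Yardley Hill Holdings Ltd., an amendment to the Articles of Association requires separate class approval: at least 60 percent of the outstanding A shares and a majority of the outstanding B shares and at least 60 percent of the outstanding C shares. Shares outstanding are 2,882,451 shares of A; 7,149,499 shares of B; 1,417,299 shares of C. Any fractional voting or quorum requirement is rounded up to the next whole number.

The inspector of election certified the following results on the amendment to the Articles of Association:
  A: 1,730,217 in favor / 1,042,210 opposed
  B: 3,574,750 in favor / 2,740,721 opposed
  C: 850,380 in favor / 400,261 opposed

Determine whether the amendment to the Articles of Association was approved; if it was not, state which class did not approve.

A: 3/5 of 2882451 = 1729470.60, rounded up to 1729471; 1,729,471 required, 1,730,217 in favor — approved.
B: a majority of 7149499 is 3574750; 3,574,750 required, 3,574,750 in favor — approved.
C: 3/5 of 1417299 = 850379.40, rounded up to 850380; 850,380 required, 850,380 in favor — approved.

Approved — every class gave the required vote.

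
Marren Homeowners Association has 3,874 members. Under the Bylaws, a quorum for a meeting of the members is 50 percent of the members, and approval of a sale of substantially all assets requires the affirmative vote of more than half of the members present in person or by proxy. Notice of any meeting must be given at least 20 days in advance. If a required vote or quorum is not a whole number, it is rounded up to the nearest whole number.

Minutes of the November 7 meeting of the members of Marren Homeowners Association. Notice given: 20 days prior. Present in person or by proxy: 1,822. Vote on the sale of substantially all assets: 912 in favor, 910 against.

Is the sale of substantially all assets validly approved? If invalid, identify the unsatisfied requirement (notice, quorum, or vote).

Notice: 20 days given; 20 required. Satisfied.
Quorum: 50% of 3,874 = 1,937; 1,822 present. Not satisfied.
Vote: requires a majority of those present (1,822); a majority of 1822 is 912, so 912 needed; 912 in favor. Satisfied.

Invalid — quorum requirement not satisfied.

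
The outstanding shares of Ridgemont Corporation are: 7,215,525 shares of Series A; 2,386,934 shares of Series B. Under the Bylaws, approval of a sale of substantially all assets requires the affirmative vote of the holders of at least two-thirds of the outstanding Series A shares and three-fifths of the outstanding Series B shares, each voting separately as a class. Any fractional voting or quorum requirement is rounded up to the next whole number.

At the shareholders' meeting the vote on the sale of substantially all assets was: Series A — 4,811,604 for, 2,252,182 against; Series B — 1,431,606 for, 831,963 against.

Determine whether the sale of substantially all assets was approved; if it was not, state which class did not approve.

Not approved — the Series B shares did not give the required vote.

Series A: 2/3 of 7215525 = 4810350; 4,810,350 required, 4,811,604 in favor — approved.
Series B: 3/5 of 2386934 = 1432160.40, rounded up to 1432161; 1,432,161 required, 1,431,606 in favor — not approved.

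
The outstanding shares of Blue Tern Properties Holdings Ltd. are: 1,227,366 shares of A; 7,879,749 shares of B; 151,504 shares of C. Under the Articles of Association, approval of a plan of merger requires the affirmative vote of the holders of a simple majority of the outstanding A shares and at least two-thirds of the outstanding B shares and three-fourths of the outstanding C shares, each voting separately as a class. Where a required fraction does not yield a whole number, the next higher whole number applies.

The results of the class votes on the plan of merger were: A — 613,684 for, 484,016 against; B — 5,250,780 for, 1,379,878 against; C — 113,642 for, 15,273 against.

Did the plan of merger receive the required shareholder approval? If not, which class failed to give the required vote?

A: a majority of 1227366 is 613684; 613,684 required, 613,684 in favor — approved.
B: 2/3 of 7879749 = 5253166; 5,253,166 required, 5,250,780 in favor — not approved.
C: 3/4 of 151504 = 113628; 113,628 required, 113,642 in favor — approved.

Not approved — the B shares did not give the required vote.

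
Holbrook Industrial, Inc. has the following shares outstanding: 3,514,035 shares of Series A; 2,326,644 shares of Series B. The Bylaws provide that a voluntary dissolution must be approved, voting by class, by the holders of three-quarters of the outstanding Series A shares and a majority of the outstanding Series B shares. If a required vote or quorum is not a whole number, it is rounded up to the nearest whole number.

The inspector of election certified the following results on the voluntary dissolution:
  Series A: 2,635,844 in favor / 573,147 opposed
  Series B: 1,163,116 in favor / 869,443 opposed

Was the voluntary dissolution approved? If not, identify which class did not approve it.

Not approved — the Series B shares did not give the required vote.

Series A: 3/4 of 3514035 = 2635526.25, rounded up to 2635527; 2,635,527 required, 2,635,844 in favor — approved.
Series B: a majority of 2326644 is 1163323; 1,163,323 required, 1,163,116 in favor — not approved.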